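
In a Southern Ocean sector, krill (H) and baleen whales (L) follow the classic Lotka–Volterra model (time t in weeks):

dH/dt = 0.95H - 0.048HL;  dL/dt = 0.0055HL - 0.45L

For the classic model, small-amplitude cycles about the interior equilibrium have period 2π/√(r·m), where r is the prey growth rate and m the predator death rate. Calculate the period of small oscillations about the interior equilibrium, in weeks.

T ≈ 9.61 weeks

Here r = 0.95 and m = 0.45, so r·m = 0.427.
ω = √0.427 = 0.654 per week, hence T = 2π/ω ≈ 9.61 weeks.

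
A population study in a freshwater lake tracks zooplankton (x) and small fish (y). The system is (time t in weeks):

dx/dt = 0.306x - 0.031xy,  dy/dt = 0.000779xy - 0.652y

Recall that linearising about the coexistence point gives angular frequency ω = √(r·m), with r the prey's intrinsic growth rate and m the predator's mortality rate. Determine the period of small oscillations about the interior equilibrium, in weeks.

Here r = 0.306 and m = 0.652, so r·m = 0.2.
ω = √0.2 = 0.447 per week, hence T = 2π/ω ≈ 14.1 weeks.

T ≈ 14.1 weeks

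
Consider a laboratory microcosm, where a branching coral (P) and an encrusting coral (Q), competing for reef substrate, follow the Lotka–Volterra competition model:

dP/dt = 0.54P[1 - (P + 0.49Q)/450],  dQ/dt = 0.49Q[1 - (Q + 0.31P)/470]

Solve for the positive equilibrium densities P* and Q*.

P* ≈ 259, Q* ≈ 390

Setting both brackets to zero gives the nullclines P + 0.49Q = 450 and 0.31P + Q = 470.
Substituting Q = 470 - 0.31P into the first: P(1 - 0.49·0.31) = 450 - 0.49·470.
So P* = 220/0.848 = 259, and then Q* = 470 - 0.31·259 = 390.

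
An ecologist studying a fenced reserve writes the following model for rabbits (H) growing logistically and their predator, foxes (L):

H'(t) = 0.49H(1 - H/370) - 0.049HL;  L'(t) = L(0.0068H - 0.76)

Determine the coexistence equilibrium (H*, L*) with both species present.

H* ≈ 112, L* ≈ 6.98

From dL/dt = 0 with L > 0: 0.0068H* = 0.76, so H* = 112.
Substitute into dH/dt = 0: 0.49(1 - 112/370) = 0.049L*.
The bracket is 0.698, giving L* = 0.342/0.049 = 6.98.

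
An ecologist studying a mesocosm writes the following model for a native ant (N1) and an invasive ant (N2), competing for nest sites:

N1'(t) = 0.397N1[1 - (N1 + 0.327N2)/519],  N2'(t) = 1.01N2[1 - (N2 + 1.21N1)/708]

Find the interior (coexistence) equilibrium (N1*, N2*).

Setting both brackets to zero gives the nullclines N1 + 0.327N2 = 519 and 1.21N1 + N2 = 708.
Substituting N2 = 708 - 1.21N1 into the first: N1(1 - 0.327·1.21) = 519 - 0.327·708.
So N1* = 287/0.604 = 476, and then N2* = 708 - 1.21·476 = 132.

N1* ≈ 476, N2* ≈ 132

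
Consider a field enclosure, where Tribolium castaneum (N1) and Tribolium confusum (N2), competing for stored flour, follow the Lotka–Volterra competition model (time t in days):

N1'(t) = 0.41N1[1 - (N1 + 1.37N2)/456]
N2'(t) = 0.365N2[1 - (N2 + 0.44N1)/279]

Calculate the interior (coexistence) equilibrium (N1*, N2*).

N1* ≈ 186, N2* ≈ 197

Setting both brackets to zero gives the nullclines N1 + 1.37N2 = 456 and 0.44N1 + N2 = 279.
Substituting N2 = 279 - 0.44N1 into the first: N1(1 - 1.37·0.44) = 456 - 1.37·279.
So N1* = 73.8/0.397 = 186, and then N2* = 279 - 0.44·186 = 197.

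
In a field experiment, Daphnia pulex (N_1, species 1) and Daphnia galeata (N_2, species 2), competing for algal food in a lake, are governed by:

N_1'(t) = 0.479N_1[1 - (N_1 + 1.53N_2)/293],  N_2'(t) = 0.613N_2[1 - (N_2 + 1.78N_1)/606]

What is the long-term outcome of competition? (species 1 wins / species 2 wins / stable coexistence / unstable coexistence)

species 2 excludes species 1

Compare the nullcline intercepts: K1/α12 = 293/1.53 = 192 < K2 = 606; K2/α21 = 606/1.78 = 340 > K1 = 293.
Since the inequalities point opposite ways, species 2 can invade but species 1 cannot.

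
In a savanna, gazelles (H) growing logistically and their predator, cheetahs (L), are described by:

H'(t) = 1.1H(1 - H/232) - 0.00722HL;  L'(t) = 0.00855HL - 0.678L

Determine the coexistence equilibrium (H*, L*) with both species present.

From dL/dt = 0 with L > 0: 0.00855H* = 0.678, so H* = 79.3.
Substitute into dH/dt = 0: 1.1(1 - 79.3/232) = 0.00722L*.
The bracket is 0.658, giving L* = 0.724/0.00722 = 100.

H* ≈ 79.3, L* ≈ 100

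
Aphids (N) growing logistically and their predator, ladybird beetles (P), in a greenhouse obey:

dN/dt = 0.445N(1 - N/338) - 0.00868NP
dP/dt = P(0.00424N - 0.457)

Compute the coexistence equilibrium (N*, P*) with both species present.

N* ≈ 108, P* ≈ 34.9

From dP/dt = 0 with P > 0: 0.00424N* = 0.457, so N* = 108.
Substitute into dN/dt = 0: 0.445(1 - 108/338) = 0.00868P*.
The bracket is 0.681, giving P* = 0.303/0.00868 = 34.9.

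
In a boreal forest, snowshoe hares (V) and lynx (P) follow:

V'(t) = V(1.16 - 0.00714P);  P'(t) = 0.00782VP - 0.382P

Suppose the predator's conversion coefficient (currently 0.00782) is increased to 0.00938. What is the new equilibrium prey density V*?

At the interior fixed point, setting dP/dt = 0 with P > 0 fixes V* = (predator death rate)/(VP coefficient) — independent of the other coefficients.
With the change, V* = 0.382/0.00938 = 40.7; it falls from 48.8.

V* ≈ 40.7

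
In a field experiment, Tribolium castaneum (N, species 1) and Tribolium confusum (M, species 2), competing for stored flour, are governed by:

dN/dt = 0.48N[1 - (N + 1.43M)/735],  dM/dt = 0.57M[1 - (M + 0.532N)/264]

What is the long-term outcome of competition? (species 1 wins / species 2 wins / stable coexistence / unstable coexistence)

species 1 excludes species 2

Compare the nullcline intercepts: K1/α12 = 735/1.43 = 514 > K2 = 264; K2/α21 = 264/0.532 = 496 < K1 = 735.
Since the inequalities point opposite ways, species 1 can invade but species 2 cannot.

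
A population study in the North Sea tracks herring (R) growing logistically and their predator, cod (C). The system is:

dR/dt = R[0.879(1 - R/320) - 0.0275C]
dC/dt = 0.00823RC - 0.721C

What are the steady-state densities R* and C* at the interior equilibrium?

From dC/dt = 0 with C > 0: 0.00823R* = 0.721, so R* = 87.6.
Substitute into dR/dt = 0: 0.879(1 - 87.6/320) = 0.0275C*.
The bracket is 0.726, giving C* = 0.638/0.0275 = 23.2.

R* ≈ 87.6, C* ≈ 23.2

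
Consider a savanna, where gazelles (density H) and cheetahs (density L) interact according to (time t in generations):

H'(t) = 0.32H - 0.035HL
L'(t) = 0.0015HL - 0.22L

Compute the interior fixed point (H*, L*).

H* ≈ 147, L* ≈ 9.14

Set dL/dt = 0 with L > 0: 0.0015H - 0.22 = 0, so H* = 0.22/0.0015 = 147.
Set dH/dt = 0 with H > 0: 0.32 - 0.035L = 0, so L* = 0.32/0.035 = 9.14.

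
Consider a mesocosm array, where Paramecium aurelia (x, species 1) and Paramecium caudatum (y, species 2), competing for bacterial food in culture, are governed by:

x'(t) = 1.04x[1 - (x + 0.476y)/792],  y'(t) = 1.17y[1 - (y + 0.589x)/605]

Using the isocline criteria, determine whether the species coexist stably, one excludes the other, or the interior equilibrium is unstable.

stable coexistence

Compare the nullcline intercepts: K1/α12 = 792/0.476 = 1660 > K2 = 605; K2/α21 = 605/0.589 = 1030 > K1 = 792.
Since both inequalities hold, each species can invade when rare, so the interior equilibrium is stable.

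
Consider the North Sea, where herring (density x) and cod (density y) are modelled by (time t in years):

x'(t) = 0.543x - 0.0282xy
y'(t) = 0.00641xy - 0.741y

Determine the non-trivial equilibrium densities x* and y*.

Set dy/dt = 0 with y > 0: 0.00641x - 0.741 = 0, so x* = 0.741/0.00641 = 116.
Set dx/dt = 0 with x > 0: 0.543 - 0.0282y = 0, so y* = 0.543/0.0282 = 19.3.

x* ≈ 116, y* ≈ 19.3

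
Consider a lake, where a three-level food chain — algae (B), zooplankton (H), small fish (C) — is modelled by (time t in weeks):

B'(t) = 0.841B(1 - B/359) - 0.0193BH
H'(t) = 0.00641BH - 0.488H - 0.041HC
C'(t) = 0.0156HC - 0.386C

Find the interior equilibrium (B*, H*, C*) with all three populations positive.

From dC/dt = 0: 0.0156H* = 0.386, so H* = 24.7.
From dB/dt = 0: 0.841(1 - B*/359) = 0.0193·24.7, giving B* = 359·(1 - 0.568) = 155.
From dH/dt = 0: 0.00641·155 - 0.488 = 0.041C*, so C* = 0.506/0.041 = 12.4.

B* ≈ 155, H* ≈ 24.7, C* ≈ 12.4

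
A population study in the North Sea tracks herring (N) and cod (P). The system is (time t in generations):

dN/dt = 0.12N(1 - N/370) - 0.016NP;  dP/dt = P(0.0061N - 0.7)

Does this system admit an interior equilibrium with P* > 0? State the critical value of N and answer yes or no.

Threshold N = 115; K > 115, so yes, the predator persists.

The predator equation gives dP/dt > 0 only when N > 0.7/0.0061 = 115.
Without the predator, N → K = 370. Since 370 > 115, the predator can invade and persist.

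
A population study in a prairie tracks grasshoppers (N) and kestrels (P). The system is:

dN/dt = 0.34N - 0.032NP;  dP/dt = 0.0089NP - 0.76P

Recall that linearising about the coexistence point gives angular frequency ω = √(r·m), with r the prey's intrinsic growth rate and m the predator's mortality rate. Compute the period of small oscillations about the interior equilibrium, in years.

Here r = 0.34 and m = 0.76, so r·m = 0.258.
ω = √0.258 = 0.508 per year, hence T = 2π/ω ≈ 12.4 years.

T ≈ 12.4 years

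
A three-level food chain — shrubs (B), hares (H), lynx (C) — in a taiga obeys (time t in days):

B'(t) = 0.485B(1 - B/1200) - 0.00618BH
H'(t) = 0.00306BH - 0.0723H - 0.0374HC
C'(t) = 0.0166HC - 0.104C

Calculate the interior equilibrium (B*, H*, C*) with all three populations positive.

B* ≈ 1100, H* ≈ 6.27, C* ≈ 88.4

From dC/dt = 0: 0.0166H* = 0.104, so H* = 6.27.
From dB/dt = 0: 0.485(1 - B*/1200) = 0.00618·6.27, giving B* = 1200·(1 - 0.0798) = 1100.
From dH/dt = 0: 0.00306·1100 - 0.0723 = 0.0374C*, so C* = 3.31/0.0374 = 88.4.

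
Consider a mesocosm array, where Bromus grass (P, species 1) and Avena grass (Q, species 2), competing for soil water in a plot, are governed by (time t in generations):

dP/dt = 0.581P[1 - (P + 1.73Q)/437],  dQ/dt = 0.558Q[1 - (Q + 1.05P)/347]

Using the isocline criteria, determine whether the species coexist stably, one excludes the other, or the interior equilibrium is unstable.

unstable coexistence (outcome depends on initial conditions)

Compare the nullcline intercepts: K1/α12 = 437/1.73 = 253 < K2 = 347; K2/α21 = 347/1.05 = 330 < K1 = 437.
Since both are reversed, neither can invade when rare; the interior point is a saddle.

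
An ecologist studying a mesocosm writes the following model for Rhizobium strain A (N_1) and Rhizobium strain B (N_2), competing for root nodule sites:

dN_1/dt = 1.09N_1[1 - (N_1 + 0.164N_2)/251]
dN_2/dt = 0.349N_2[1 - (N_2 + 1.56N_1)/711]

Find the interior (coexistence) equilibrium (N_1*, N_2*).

N_1* ≈ 181, N_2* ≈ 429

Setting both brackets to zero gives the nullclines N_1 + 0.164N_2 = 251 and 1.56N_1 + N_2 = 711.
Substituting N_2 = 711 - 1.56N_1 into the first: N_1(1 - 0.164·1.56) = 251 - 0.164·711.
So N_1* = 134/0.744 = 181, and then N_2* = 711 - 1.56·181 = 429.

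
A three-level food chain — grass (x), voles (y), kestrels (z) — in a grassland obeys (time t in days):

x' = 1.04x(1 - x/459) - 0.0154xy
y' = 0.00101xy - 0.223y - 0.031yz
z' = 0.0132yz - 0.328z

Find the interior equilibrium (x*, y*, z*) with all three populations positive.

From dz/dt = 0: 0.0132y* = 0.328, so y* = 24.8.
From dx/dt = 0: 1.04(1 - x*/459) = 0.0154·24.8, giving x* = 459·(1 - 0.368) = 290.
From dy/dt = 0: 0.00101·290 - 0.223 = 0.031z*, so z* = 0.07/0.031 = 2.26.

x* ≈ 290, y* ≈ 24.8, z* ≈ 2.26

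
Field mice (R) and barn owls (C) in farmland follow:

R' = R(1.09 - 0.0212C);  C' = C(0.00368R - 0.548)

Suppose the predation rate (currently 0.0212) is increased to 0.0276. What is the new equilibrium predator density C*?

At the interior fixed point, setting dR/dt = 0 with R > 0 fixes C* = (prey growth rate)/(RC coefficient) — independent of the other coefficients.
With the change, C* = 1.09/0.0276 = 39.5; it falls from 51.4.

C* ≈ 39.5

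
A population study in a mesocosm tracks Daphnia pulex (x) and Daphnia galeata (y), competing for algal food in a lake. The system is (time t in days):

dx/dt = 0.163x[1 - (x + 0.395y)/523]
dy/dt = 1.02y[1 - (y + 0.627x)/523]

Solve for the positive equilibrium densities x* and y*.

x* ≈ 421, y* ≈ 259

Setting both brackets to zero gives the nullclines x + 0.395y = 523 and 0.627x + y = 523.
Substituting y = 523 - 0.627x into the first: x(1 - 0.395·0.627) = 523 - 0.395·523.
So x* = 316/0.752 = 421, and then y* = 523 - 0.627·421 = 259.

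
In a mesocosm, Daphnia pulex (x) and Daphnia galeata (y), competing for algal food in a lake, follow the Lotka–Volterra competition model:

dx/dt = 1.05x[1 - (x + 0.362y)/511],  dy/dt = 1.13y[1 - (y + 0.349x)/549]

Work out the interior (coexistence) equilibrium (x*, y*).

x* ≈ 357, y* ≈ 424

Setting both brackets to zero gives the nullclines x + 0.362y = 511 and 0.349x + y = 549.
Substituting y = 549 - 0.349x into the first: x(1 - 0.362·0.349) = 511 - 0.362·549.
So x* = 312/0.874 = 357, and then y* = 549 - 0.349·357 = 424.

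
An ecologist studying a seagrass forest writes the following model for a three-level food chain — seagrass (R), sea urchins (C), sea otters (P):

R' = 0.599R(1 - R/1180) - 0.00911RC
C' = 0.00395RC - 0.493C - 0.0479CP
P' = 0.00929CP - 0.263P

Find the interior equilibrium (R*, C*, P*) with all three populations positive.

R* ≈ 672, C* ≈ 28.3, P* ≈ 45.1

From dP/dt = 0: 0.00929C* = 0.263, so C* = 28.3.
From dR/dt = 0: 0.599(1 - R*/1180) = 0.00911·28.3, giving R* = 1180·(1 - 0.431) = 672.
From dC/dt = 0: 0.00395·672 - 0.493 = 0.0479P*, so P* = 2.16/0.0479 = 45.1.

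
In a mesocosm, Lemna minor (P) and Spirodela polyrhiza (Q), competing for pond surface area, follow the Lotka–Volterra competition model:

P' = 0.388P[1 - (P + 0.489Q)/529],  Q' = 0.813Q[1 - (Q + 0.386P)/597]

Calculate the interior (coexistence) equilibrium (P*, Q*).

P* ≈ 292, Q* ≈ 484

Setting both brackets to zero gives the nullclines P + 0.489Q = 529 and 0.386P + Q = 597.
Substituting Q = 597 - 0.386P into the first: P(1 - 0.489·0.386) = 529 - 0.489·597.
So P* = 237/0.811 = 292, and then Q* = 597 - 0.386·292 = 484.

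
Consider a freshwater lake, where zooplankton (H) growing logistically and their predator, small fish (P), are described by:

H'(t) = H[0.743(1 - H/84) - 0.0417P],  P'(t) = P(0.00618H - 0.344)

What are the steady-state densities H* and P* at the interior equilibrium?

H* ≈ 55.7, P* ≈ 6.01

From dP/dt = 0 with P > 0: 0.00618H* = 0.344, so H* = 55.7.
Substitute into dH/dt = 0: 0.743(1 - 55.7/84) = 0.0417P*.
The bracket is 0.337, giving P* = 0.251/0.0417 = 6.01.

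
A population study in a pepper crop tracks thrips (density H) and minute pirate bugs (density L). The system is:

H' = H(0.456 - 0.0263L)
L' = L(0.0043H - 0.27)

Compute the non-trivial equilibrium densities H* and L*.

Set dL/dt = 0 with L > 0: 0.0043H - 0.27 = 0, so H* = 0.27/0.0043 = 62.8.
Set dH/dt = 0 with H > 0: 0.456 - 0.0263L = 0, so L* = 0.456/0.0263 = 17.3.

H* ≈ 62.8, L* ≈ 17.3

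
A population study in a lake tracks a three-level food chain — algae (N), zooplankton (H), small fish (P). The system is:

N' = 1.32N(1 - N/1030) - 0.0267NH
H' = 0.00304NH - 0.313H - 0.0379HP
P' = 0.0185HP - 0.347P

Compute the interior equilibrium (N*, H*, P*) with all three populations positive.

N* ≈ 639, H* ≈ 18.8, P* ≈ 43

From dP/dt = 0: 0.0185H* = 0.347, so H* = 18.8.
From dN/dt = 0: 1.32(1 - N*/1030) = 0.0267·18.8, giving N* = 1030·(1 - 0.379) = 639.
From dH/dt = 0: 0.00304·639 - 0.313 = 0.0379P*, so P* = 1.63/0.0379 = 43.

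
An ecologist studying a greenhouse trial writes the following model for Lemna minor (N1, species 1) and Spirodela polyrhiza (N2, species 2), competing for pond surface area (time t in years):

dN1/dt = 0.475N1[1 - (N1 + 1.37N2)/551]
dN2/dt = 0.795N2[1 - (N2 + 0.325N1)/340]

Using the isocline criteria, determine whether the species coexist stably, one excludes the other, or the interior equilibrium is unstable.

stable coexistence

Compare the nullcline intercepts: K1/α12 = 551/1.37 = 402 > K2 = 340; K2/α21 = 340/0.325 = 1050 > K1 = 551.
Since both inequalities hold, each species can invade when rare, so the interior equilibrium is stable.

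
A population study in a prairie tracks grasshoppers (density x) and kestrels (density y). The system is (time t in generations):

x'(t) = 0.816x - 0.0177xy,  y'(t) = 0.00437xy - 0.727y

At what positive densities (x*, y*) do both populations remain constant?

x* ≈ 166, y* ≈ 46.1

Set dy/dt = 0 with y > 0: 0.00437x - 0.727 = 0, so x* = 0.727/0.00437 = 166.
Set dx/dt = 0 with x > 0: 0.816 - 0.0177y = 0, so y* = 0.816/0.0177 = 46.1.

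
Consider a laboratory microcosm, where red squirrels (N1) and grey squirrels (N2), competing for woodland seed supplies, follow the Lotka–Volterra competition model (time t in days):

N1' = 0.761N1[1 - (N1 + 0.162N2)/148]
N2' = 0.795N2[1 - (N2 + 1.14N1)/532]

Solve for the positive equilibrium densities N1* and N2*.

Setting both brackets to zero gives the nullclines N1 + 0.162N2 = 148 and 1.14N1 + N2 = 532.
Substituting N2 = 532 - 1.14N1 into the first: N1(1 - 0.162·1.14) = 148 - 0.162·532.
So N1* = 61.8/0.815 = 75.8, and then N2* = 532 - 1.14·75.8 = 446.

N1* ≈ 75.8, N2* ≈ 446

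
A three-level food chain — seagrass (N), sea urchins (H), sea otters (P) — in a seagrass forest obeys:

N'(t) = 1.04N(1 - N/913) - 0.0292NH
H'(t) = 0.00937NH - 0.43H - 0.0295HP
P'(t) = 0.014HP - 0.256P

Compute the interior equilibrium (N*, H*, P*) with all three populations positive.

From dP/dt = 0: 0.014H* = 0.256, so H* = 18.3.
From dN/dt = 0: 1.04(1 - N*/913) = 0.0292·18.3, giving N* = 913·(1 - 0.513) = 444.
From dH/dt = 0: 0.00937·444 - 0.43 = 0.0295P*, so P* = 3.73/0.0295 = 127.

N* ≈ 444, H* ≈ 18.3, P* ≈ 127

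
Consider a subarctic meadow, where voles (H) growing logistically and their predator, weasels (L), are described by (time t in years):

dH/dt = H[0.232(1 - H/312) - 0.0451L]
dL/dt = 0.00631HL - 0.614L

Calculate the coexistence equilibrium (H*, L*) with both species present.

H* ≈ 97.3, L* ≈ 3.54

From dL/dt = 0 with L > 0: 0.00631H* = 0.614, so H* = 97.3.
Substitute into dH/dt = 0: 0.232(1 - 97.3/312) = 0.0451L*.
The bracket is 0.688, giving L* = 0.16/0.0451 = 3.54.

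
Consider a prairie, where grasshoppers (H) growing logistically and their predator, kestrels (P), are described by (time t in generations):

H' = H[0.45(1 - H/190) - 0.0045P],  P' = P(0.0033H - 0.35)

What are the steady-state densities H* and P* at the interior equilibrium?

From dP/dt = 0 with P > 0: 0.0033H* = 0.35, so H* = 106.
Substitute into dH/dt = 0: 0.45(1 - 106/190) = 0.0045P*.
The bracket is 0.442, giving P* = 0.199/0.0045 = 44.2.

H* ≈ 106, P* ≈ 44.2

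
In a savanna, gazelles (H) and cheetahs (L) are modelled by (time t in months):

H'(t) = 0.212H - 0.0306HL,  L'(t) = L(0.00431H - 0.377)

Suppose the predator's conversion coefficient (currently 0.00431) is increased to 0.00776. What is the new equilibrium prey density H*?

At the interior fixed point, setting dL/dt = 0 with L > 0 fixes H* = (predator death rate)/(HL coefficient) — independent of the other coefficients.
With the change, H* = 0.377/0.00776 = 48.6; it falls from 87.5.

H* ≈ 48.6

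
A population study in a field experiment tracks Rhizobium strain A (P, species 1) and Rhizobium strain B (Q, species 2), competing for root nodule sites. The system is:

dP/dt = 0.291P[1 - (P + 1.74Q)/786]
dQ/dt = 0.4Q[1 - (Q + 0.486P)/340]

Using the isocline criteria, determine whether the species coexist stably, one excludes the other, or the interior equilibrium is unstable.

species 1 excludes species 2

Compare the nullcline intercepts: K1/α12 = 786/1.74 = 452 > K2 = 340; K2/α21 = 340/0.486 = 700 < K1 = 786.
Since the inequalities point opposite ways, species 1 can invade but species 2 cannot.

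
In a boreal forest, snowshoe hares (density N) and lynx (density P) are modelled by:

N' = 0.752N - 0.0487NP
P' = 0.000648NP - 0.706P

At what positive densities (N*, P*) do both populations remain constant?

N* ≈ 1090, P* ≈ 15.4

Set dP/dt = 0 with P > 0: 0.000648N - 0.706 = 0, so N* = 0.706/0.000648 = 1090.
Set dN/dt = 0 with N > 0: 0.752 - 0.0487P = 0, so P* = 0.752/0.0487 = 15.4.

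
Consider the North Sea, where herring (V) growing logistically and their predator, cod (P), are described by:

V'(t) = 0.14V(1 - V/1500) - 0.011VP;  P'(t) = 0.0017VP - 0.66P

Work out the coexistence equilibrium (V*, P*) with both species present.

From dP/dt = 0 with P > 0: 0.0017V* = 0.66, so V* = 388.
Substitute into dV/dt = 0: 0.14(1 - 388/1500) = 0.011P*.
The bracket is 0.741, giving P* = 0.104/0.011 = 9.43.

V* ≈ 388, P* ≈ 9.43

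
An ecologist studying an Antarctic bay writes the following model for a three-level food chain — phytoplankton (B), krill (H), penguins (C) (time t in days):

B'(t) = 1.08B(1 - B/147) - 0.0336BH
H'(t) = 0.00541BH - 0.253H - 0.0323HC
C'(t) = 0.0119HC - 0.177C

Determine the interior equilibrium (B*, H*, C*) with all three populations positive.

From dC/dt = 0: 0.0119H* = 0.177, so H* = 14.9.
From dB/dt = 0: 1.08(1 - B*/147) = 0.0336·14.9, giving B* = 147·(1 - 0.463) = 79.
From dH/dt = 0: 0.00541·79 - 0.253 = 0.0323C*, so C* = 0.174/0.0323 = 5.4.

B* ≈ 79, H* ≈ 14.9, C* ≈ 5.4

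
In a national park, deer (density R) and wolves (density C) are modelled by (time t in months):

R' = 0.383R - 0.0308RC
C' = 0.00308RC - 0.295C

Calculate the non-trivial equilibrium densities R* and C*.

Set dC/dt = 0 with C > 0: 0.00308R - 0.295 = 0, so R* = 0.295/0.00308 = 95.8.
Set dR/dt = 0 with R > 0: 0.383 - 0.0308C = 0, so C* = 0.383/0.0308 = 12.4.

R* ≈ 95.8, C* ≈ 12.4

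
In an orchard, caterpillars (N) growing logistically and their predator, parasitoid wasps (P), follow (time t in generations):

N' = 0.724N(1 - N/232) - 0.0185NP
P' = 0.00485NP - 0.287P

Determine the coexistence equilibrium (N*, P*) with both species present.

From dP/dt = 0 with P > 0: 0.00485N* = 0.287, so N* = 59.2.
Substitute into dN/dt = 0: 0.724(1 - 59.2/232) = 0.0185P*.
The bracket is 0.745, giving P* = 0.539/0.0185 = 29.2.

N* ≈ 59.2, P* ≈ 29.2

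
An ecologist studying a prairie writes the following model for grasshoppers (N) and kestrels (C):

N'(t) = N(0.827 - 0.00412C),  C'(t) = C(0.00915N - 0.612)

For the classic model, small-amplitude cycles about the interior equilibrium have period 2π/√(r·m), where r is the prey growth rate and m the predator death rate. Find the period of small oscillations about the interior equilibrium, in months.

Here r = 0.827 and m = 0.612, so r·m = 0.506.
ω = √0.506 = 0.711 per month, hence T = 2π/ω ≈ 8.83 months.

T ≈ 8.83 months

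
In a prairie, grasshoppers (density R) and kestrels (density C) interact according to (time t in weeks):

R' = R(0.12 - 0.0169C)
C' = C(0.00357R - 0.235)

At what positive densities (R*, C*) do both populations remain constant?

Set dC/dt = 0 with C > 0: 0.00357R - 0.235 = 0, so R* = 0.235/0.00357 = 65.8.
Set dR/dt = 0 with R > 0: 0.12 - 0.0169C = 0, so C* = 0.12/0.0169 = 7.1.

R* ≈ 65.8, C* ≈ 7.1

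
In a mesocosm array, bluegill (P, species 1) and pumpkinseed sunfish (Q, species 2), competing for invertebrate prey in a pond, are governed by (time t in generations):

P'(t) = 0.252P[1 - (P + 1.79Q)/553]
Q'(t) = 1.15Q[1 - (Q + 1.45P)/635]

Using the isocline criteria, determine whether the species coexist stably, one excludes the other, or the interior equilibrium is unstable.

Compare the nullcline intercepts: K1/α12 = 553/1.79 = 309 < K2 = 635; K2/α21 = 635/1.45 = 438 < K1 = 553.
Since both are reversed, neither can invade when rare; the interior point is a saddle.

unstable coexistence (outcome depends on initial conditions)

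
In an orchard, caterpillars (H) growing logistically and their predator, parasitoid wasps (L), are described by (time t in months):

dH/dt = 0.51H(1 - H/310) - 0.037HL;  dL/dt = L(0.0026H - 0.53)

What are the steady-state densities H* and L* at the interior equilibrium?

From dL/dt = 0 with L > 0: 0.0026H* = 0.53, so H* = 204.
Substitute into dH/dt = 0: 0.51(1 - 204/310) = 0.037L*.
The bracket is 0.342, giving L* = 0.175/0.037 = 4.72.

H* ≈ 204, L* ≈ 4.72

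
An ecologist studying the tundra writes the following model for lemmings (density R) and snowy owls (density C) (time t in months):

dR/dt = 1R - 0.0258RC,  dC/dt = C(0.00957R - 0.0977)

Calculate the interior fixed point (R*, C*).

R* ≈ 10.2, C* ≈ 38.8

Set dC/dt = 0 with C > 0: 0.00957R - 0.0977 = 0, so R* = 0.0977/0.00957 = 10.2.
Set dR/dt = 0 with R > 0: 1 - 0.0258C = 0, so C* = 1/0.0258 = 38.8.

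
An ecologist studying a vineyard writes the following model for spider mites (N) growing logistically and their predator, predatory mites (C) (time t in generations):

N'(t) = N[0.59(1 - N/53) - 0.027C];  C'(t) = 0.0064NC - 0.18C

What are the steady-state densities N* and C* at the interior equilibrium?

N* ≈ 28.1, C* ≈ 10.3

From dC/dt = 0 with C > 0: 0.0064N* = 0.18, so N* = 28.1.
Substitute into dN/dt = 0: 0.59(1 - 28.1/53) = 0.027C*.
The bracket is 0.469, giving C* = 0.277/0.027 = 10.3.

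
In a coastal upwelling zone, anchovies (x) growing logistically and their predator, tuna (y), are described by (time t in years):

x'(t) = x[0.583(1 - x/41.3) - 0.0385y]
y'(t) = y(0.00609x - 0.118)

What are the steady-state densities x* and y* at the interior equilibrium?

From dy/dt = 0 with y > 0: 0.00609x* = 0.118, so x* = 19.4.
Substitute into dx/dt = 0: 0.583(1 - 19.4/41.3) = 0.0385y*.
The bracket is 0.531, giving y* = 0.309/0.0385 = 8.04.

x* ≈ 19.4, y* ≈ 8.04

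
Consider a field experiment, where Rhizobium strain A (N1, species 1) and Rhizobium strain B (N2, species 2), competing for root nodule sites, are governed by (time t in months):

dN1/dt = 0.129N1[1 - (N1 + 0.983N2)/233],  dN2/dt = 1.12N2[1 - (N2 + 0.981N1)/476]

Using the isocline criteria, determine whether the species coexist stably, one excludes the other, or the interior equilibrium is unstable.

Compare the nullcline intercepts: K1/α12 = 233/0.983 = 237 < K2 = 476; K2/α21 = 476/0.981 = 485 > K1 = 233.
Since the inequalities point opposite ways, species 2 can invade but species 1 cannot.

species 2 excludes species 1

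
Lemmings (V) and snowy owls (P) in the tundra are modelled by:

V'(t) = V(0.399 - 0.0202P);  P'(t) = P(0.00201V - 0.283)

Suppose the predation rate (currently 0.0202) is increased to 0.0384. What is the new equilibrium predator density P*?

P* ≈ 10.4

At the interior fixed point, setting dV/dt = 0 with V > 0 fixes P* = (prey growth rate)/(VP coefficient) — independent of the other coefficients.
With the change, P* = 0.399/0.0384 = 10.4; it falls from 19.8.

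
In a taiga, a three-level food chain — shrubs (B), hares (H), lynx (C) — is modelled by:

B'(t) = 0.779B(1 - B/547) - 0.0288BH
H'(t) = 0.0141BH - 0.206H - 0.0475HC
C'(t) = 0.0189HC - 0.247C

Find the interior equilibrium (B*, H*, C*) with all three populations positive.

B* ≈ 283, H* ≈ 13.1, C* ≈ 79.6

From dC/dt = 0: 0.0189H* = 0.247, so H* = 13.1.
From dB/dt = 0: 0.779(1 - B*/547) = 0.0288·13.1, giving B* = 547·(1 - 0.483) = 283.
From dH/dt = 0: 0.0141·283 - 0.206 = 0.0475C*, so C* = 3.78/0.0475 = 79.6.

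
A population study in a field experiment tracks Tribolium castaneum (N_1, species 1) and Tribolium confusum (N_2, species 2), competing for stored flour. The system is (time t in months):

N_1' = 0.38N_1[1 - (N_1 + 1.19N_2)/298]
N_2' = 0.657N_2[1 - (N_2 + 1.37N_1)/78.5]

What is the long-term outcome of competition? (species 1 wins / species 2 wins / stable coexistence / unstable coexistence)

species 1 excludes species 2

Compare the nullcline intercepts: K1/α12 = 298/1.19 = 250 > K2 = 78.5; K2/α21 = 78.5/1.37 = 57.3 < K1 = 298.
Since the inequalities point opposite ways, species 1 can invade but species 2 cannot.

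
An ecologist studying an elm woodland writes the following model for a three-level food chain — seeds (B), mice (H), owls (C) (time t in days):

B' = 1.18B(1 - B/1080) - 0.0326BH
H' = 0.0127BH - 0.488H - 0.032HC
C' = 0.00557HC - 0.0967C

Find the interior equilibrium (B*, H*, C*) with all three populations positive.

B* ≈ 562, H* ≈ 17.4, C* ≈ 208

From dC/dt = 0: 0.00557H* = 0.0967, so H* = 17.4.
From dB/dt = 0: 1.18(1 - B*/1080) = 0.0326·17.4, giving B* = 1080·(1 - 0.48) = 562.
From dH/dt = 0: 0.0127·562 - 0.488 = 0.032C*, so C* = 6.65/0.032 = 208.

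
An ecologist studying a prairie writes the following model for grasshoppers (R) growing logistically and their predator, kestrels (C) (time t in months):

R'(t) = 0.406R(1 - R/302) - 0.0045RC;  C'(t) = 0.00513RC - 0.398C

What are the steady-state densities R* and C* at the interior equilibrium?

From dC/dt = 0 with C > 0: 0.00513R* = 0.398, so R* = 77.6.
Substitute into dR/dt = 0: 0.406(1 - 77.6/302) = 0.0045C*.
The bracket is 0.743, giving C* = 0.302/0.0045 = 67.

R* ≈ 77.6, C* ≈ 67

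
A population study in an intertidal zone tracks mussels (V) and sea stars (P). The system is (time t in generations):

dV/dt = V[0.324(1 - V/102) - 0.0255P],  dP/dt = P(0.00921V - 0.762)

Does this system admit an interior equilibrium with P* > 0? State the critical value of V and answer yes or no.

The predator equation gives dP/dt > 0 only when V > 0.762/0.00921 = 82.7.
Without the predator, V → K = 102. Since 102 > 82.7, the predator can invade and persist.

Threshold V = 82.7; K > 82.7, so yes, the predator persists.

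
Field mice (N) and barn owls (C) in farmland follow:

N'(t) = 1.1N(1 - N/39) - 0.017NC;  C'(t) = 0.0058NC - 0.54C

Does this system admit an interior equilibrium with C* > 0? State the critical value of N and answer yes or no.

Threshold N = 93.1; K < 93.1, so no, the predator goes extinct.

The predator equation gives dC/dt > 0 only when N > 0.54/0.0058 = 93.1.
Without the predator, N → K = 39. Since 39 < 93.1, the predator cannot invade.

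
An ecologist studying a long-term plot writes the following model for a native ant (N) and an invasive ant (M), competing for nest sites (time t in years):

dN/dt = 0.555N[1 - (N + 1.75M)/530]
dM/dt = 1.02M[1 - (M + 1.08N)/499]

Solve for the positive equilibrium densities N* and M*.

N* ≈ 386, M* ≈ 82.5

Setting both brackets to zero gives the nullclines N + 1.75M = 530 and 1.08N + M = 499.
Substituting M = 499 - 1.08N into the first: N(1 - 1.75·1.08) = 530 - 1.75·499.
So N* = -343/-0.89 = 386, and then M* = 499 - 1.08·386 = 82.5.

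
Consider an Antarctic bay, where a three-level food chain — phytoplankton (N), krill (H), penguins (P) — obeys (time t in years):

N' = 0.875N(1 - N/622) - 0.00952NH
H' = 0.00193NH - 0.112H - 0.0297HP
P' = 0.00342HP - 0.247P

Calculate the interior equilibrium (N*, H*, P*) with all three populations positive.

From dP/dt = 0: 0.00342H* = 0.247, so H* = 72.2.
From dN/dt = 0: 0.875(1 - N*/622) = 0.00952·72.2, giving N* = 622·(1 - 0.786) = 133.
From dH/dt = 0: 0.00193·133 - 0.112 = 0.0297P*, so P* = 0.145/0.0297 = 4.89.

N* ≈ 133, H* ≈ 72.2, P* ≈ 4.89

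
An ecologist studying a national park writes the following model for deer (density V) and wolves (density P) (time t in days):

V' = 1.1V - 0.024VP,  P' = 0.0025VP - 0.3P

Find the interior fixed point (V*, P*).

Set dP/dt = 0 with P > 0: 0.0025V - 0.3 = 0, so V* = 0.3/0.0025 = 120.
Set dV/dt = 0 with V > 0: 1.1 - 0.024P = 0, so P* = 1.1/0.024 = 45.8.

V* ≈ 120, P* ≈ 45.8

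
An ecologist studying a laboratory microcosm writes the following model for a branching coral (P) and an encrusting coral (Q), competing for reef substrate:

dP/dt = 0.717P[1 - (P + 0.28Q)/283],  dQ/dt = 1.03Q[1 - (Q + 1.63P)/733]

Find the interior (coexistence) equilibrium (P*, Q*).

P* ≈ 143, Q* ≈ 500

Setting both brackets to zero gives the nullclines P + 0.28Q = 283 and 1.63P + Q = 733.
Substituting Q = 733 - 1.63P into the first: P(1 - 0.28·1.63) = 283 - 0.28·733.
So P* = 77.8/0.544 = 143, and then Q* = 733 - 1.63·143 = 500.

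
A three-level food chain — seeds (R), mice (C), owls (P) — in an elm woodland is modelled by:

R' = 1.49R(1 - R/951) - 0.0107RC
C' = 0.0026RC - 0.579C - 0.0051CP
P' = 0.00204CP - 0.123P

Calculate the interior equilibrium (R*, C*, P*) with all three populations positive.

From dP/dt = 0: 0.00204C* = 0.123, so C* = 60.3.
From dR/dt = 0: 1.49(1 - R*/951) = 0.0107·60.3, giving R* = 951·(1 - 0.433) = 539.
From dC/dt = 0: 0.0026·539 - 0.579 = 0.0051P*, so P* = 0.823/0.0051 = 161.

R* ≈ 539, C* ≈ 60.3, P* ≈ 161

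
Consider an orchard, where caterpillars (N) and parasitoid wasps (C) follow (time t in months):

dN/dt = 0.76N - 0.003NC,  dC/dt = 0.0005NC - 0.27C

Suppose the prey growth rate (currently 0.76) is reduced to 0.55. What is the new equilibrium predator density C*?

C* ≈ 183

At the interior fixed point, setting dN/dt = 0 with N > 0 fixes C* = (prey growth rate)/(NC coefficient) — independent of the other coefficients.
With the change, C* = 0.55/0.003 = 183; it falls from 253.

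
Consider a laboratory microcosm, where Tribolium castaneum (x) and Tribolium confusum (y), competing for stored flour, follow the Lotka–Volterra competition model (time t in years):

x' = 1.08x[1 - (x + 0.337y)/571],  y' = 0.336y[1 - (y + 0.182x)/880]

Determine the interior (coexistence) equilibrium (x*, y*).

x* ≈ 292, y* ≈ 827

Setting both brackets to zero gives the nullclines x + 0.337y = 571 and 0.182x + y = 880.
Substituting y = 880 - 0.182x into the first: x(1 - 0.337·0.182) = 571 - 0.337·880.
So x* = 274/0.939 = 292, and then y* = 880 - 0.182·292 = 827.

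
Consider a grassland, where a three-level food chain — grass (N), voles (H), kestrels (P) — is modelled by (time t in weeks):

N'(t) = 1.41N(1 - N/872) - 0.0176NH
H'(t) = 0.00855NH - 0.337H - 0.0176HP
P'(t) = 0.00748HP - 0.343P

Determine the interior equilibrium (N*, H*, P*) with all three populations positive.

From dP/dt = 0: 0.00748H* = 0.343, so H* = 45.9.
From dN/dt = 0: 1.41(1 - N*/872) = 0.0176·45.9, giving N* = 872·(1 - 0.572) = 373.
From dH/dt = 0: 0.00855·373 - 0.337 = 0.0176P*, so P* = 2.85/0.0176 = 162.

N* ≈ 373, H* ≈ 45.9, P* ≈ 162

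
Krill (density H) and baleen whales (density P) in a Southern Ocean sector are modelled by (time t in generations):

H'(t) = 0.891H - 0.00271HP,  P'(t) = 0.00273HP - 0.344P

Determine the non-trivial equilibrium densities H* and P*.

H* ≈ 126, P* ≈ 329

Set dP/dt = 0 with P > 0: 0.00273H - 0.344 = 0, so H* = 0.344/0.00273 = 126.
Set dH/dt = 0 with H > 0: 0.891 - 0.00271P = 0, so P* = 0.891/0.00271 = 329.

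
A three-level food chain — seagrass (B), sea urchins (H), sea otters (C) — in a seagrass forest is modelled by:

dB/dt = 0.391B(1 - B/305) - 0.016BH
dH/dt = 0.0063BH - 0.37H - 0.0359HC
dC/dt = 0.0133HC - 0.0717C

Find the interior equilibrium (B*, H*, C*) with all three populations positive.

B* ≈ 238, H* ≈ 5.39, C* ≈ 31.4

From dC/dt = 0: 0.0133H* = 0.0717, so H* = 5.39.
From dB/dt = 0: 0.391(1 - B*/305) = 0.016·5.39, giving B* = 305·(1 - 0.221) = 238.
From dH/dt = 0: 0.0063·238 - 0.37 = 0.0359C*, so C* = 1.13/0.0359 = 31.4.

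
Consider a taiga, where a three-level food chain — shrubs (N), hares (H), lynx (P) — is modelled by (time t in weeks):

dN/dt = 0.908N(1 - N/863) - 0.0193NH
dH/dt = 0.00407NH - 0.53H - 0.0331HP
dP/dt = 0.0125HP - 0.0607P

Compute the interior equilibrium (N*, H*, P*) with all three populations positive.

From dP/dt = 0: 0.0125H* = 0.0607, so H* = 4.86.
From dN/dt = 0: 0.908(1 - N*/863) = 0.0193·4.86, giving N* = 863·(1 - 0.103) = 774.
From dH/dt = 0: 0.00407·774 - 0.53 = 0.0331P*, so P* = 2.62/0.0331 = 79.2.

N* ≈ 774, H* ≈ 4.86, P* ≈ 79.2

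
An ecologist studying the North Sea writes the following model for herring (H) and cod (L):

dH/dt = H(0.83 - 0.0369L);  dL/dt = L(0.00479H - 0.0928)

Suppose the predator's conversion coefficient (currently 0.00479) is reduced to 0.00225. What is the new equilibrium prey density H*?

At the interior fixed point, setting dL/dt = 0 with L > 0 fixes H* = (predator death rate)/(HL coefficient) — independent of the other coefficients.
With the change, H* = 0.0928/0.00225 = 41.2; it rises from 19.4.

H* ≈ 41.2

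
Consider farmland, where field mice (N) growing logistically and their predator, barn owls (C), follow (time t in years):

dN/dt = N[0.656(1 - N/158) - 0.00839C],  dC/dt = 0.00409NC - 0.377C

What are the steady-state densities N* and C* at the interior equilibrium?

N* ≈ 92.2, C* ≈ 32.6

From dC/dt = 0 with C > 0: 0.00409N* = 0.377, so N* = 92.2.
Substitute into dN/dt = 0: 0.656(1 - 92.2/158) = 0.00839C*.
The bracket is 0.417, giving C* = 0.273/0.00839 = 32.6.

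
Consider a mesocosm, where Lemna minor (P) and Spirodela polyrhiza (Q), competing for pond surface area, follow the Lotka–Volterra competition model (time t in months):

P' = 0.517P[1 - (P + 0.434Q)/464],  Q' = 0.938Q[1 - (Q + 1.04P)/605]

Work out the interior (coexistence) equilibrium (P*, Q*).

Setting both brackets to zero gives the nullclines P + 0.434Q = 464 and 1.04P + Q = 605.
Substituting Q = 605 - 1.04P into the first: P(1 - 0.434·1.04) = 464 - 0.434·605.
So P* = 201/0.549 = 367, and then Q* = 605 - 1.04·367 = 223.

P* ≈ 367, Q* ≈ 223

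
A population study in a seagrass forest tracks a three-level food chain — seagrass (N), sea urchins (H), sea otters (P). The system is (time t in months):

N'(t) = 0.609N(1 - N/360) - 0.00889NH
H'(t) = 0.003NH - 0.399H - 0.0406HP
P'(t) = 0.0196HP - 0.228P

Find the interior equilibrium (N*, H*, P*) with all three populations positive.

From dP/dt = 0: 0.0196H* = 0.228, so H* = 11.6.
From dN/dt = 0: 0.609(1 - N*/360) = 0.00889·11.6, giving N* = 360·(1 - 0.17) = 299.
From dH/dt = 0: 0.003·299 - 0.399 = 0.0406P*, so P* = 0.498/0.0406 = 12.3.

N* ≈ 299, H* ≈ 11.6, P* ≈ 12.3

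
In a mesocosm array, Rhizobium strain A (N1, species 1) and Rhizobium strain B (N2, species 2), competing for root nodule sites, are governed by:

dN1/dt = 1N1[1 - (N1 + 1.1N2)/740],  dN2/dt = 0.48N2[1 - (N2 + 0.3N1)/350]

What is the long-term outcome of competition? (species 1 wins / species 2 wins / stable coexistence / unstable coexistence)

Compare the nullcline intercepts: K1/α12 = 740/1.1 = 673 > K2 = 350; K2/α21 = 350/0.3 = 1170 > K1 = 740.
Since both inequalities hold, each species can invade when rare, so the interior equilibrium is stable.

stable coexistence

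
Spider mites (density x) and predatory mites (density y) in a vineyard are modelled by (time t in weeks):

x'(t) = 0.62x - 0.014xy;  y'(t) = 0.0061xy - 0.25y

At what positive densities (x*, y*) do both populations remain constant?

Set dy/dt = 0 with y > 0: 0.0061x - 0.25 = 0, so x* = 0.25/0.0061 = 41.
Set dx/dt = 0 with x > 0: 0.62 - 0.014y = 0, so y* = 0.62/0.014 = 44.3.

x* ≈ 41, y* ≈ 44.3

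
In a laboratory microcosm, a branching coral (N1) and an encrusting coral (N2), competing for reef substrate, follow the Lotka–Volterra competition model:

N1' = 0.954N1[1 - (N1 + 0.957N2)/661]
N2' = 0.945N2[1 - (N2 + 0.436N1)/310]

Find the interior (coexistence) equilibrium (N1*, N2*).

Setting both brackets to zero gives the nullclines N1 + 0.957N2 = 661 and 0.436N1 + N2 = 310.
Substituting N2 = 310 - 0.436N1 into the first: N1(1 - 0.957·0.436) = 661 - 0.957·310.
So N1* = 364/0.583 = 625, and then N2* = 310 - 0.436·625 = 37.4.

N1* ≈ 625, N2* ≈ 37.4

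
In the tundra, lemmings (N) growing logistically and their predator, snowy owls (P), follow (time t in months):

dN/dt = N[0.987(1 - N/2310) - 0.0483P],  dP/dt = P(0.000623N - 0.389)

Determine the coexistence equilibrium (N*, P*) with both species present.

N* ≈ 624, P* ≈ 14.9

From dP/dt = 0 with P > 0: 0.000623N* = 0.389, so N* = 624.
Substitute into dN/dt = 0: 0.987(1 - 624/2310) = 0.0483P*.
The bracket is 0.73, giving P* = 0.72/0.0483 = 14.9.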